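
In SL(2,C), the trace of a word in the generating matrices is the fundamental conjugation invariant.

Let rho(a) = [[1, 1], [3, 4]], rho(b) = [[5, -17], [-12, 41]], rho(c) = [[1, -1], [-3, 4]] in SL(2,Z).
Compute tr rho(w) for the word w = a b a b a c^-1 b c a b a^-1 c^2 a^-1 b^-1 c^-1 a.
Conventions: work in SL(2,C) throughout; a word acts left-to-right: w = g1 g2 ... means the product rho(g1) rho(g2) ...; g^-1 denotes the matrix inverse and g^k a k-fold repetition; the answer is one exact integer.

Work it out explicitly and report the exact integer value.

72887146289464

rho(a) = [[1, 1], [3, 4]]
... * rho(b) = [[5, -17], [-12, 41]]  ->  [[-7, 24], [-33, 113]]
... * rho(a) = [[1, 1], [3, 4]]  ->  [[65, 89], [306, 419]]
... * rho(b) = [[5, -17], [-12, 41]]  ->  [[-743, 2544], [-3498, 11977]]
... * rho(a) = [[1, 1], [3, 4]]  ->  [[6889, 9433], [32433, 44410]]
... * rho(c^-1) = [[4, 1], [3, 1]]  ->  [[55855, 16322], [262962, 76843]]
... * rho(b) = [[5, -17], [-12, 41]]  ->  [[83411, -280333], [392694, -1319791]]
... * rho(c) = [[1, -1], [-3, 4]]  ->  [[924410, -1204743], [4352067, -5671858]]
... * rho(a) = [[1, 1], [3, 4]]  ->  [[-2689819, -3894562], [-12663507, -18335365]]
... * rho(b) = [[5, -17], [-12, 41]]  ->  [[33285649, -113950119], [156706845, -536470346]]
... * rho(a^-1) = [[4, -1], [-3, 1]]  ->  [[474992953, -147235768], [2236238418, -693177191]]
... * rho(c) = [[1, -1], [-3, 4]]  ->  [[916700257, -1063936025], [4315769991, -5008947182]]
... * rho(c) = [[1, -1], [-3, 4]]  ->  [[4108508332, -5172444357], [19342611537, -24351558719]]
... * rho(a^-1) = [[4, -1], [-3, 1]]  ->  [[31951366399, -9280952689], [150425122305, -43694170256]]
... * rho(b^-1) = [[41, 17], [12, 5]]  ->  [[1198634590091, 496768465338], [5643099971433, 2338756227905]]
... * rho(c^-1) = [[4, 1], [3, 1]]  ->  [[6284843756378, 1695403055429], [29588668569447, 7981856199338]]
... * rho(a) = [[1, 1], [3, 4]]  ->  [[11371052922665, 13066455978094], [53534237167461, 61516093366799]]
tr = 11371052922665 + 61516093366799 = 72887146289464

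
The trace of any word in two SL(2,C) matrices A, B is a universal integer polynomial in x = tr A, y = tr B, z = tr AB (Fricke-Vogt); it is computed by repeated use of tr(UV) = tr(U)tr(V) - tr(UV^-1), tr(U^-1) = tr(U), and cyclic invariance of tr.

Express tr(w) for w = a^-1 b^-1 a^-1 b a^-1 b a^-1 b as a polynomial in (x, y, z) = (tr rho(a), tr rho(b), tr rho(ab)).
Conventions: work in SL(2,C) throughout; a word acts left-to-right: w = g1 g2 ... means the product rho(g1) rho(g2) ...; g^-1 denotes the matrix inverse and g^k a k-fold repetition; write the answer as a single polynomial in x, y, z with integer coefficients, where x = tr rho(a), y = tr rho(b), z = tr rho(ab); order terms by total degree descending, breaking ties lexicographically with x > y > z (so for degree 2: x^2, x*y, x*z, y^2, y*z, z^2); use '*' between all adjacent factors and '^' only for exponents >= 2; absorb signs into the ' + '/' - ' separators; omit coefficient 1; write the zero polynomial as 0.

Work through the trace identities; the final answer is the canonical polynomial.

tr(b^2) = tr(b)*tr(b) - tr(1)   [square of b] = y^2 - 2
tr(b^3) = tr(b)*tr(b^2) - tr(b)   [square of b] = y^3 - 3*y
and tr(b a b) = tr(b)*tr(a b) - tr(a)   [square of b] = y*z - x
tr(b^3 a) = tr(b)*tr(b a b) - tr(b a)   [square of b] = y^2*z - x*y - z
tr(b a^-1 b^2) = tr(b^3)*tr(a) - tr(b^3 a)   [inverse elimination on a] = x*y^3 - y^2*z - 2*x*y + z
and tr(a b a b) = tr(a b)*tr(a b) - tr(1)   [split at a repeated a] = z^2 - 2
tr(a b a) = tr(a)*tr(b a) - tr(b)   [square of a] = x*z - y
and tr(b^2 a b a) = tr(b)*tr(a b a b) - tr(a b a)   [square of b] = y*z^2 - x*z - y
next, tr(b a^-1 b^2 a) = tr(b^2 a b)*tr(a) - tr(b^2 a b a)   [inverse elimination on a] = x*y^2*z - x^2*y - y*z^2 + y
tr(b a^-1 b a^-1 b) = tr(b a^-1 b^2)*tr(a) - tr(b a^-1 b^2 a)   [inverse elimination on a] = x^2*y^3 - 2*x*y^2*z - x^2*y + y*z^2 + x*z - y
next, tr(b a b a b a) = tr(a b a b)*tr(a b) - tr(b a)   [split at a repeated a] = z^3 - 3*z
tr(b a b a^-1 b a) = tr(b a b a b)*tr(a) - tr(b a b a b a)   [inverse elimination on a] = x*y*z^2 - x^2*z - z^3 - x*y + 3*z
and tr(b a^-1 b a^-1 b a) = tr(b a b a^-1 b)*tr(a) - tr(b a b a^-1 b a)   [inverse elimination on a] = x^2*y^2*z - x^3*y - 2*x*y*z^2 + x^2*z + z^3 + 2*x*y - 3*z
next, tr(b a^-1 b a^-1 b a^-1) = tr(b a^-1 b a^-1 b)*tr(a) - tr(b a^-1 b a^-1 b a)   [inverse elimination on a] = x^3*y^3 - 3*x^2*y^2*z + 3*x*y*z^2 - z^3 - 3*x*y + 3*z
and tr(a^-1 b a^-1 b a^-1 b a^-1) = tr(b a^-1 b a^-1 b a^-1)*tr(a) - tr(b a^-1 b a^-1 b)   [inverse elimination on a] = x^4*y^3 - 3*x^3*y^2*z - x^2*y^3 + 3*x^2*y*z^2 + 2*x*y^2*z - x*z^3 - 2*x^2*y - y*z^2 + 2*x*z + y
and tr(b^4) = tr(b)*tr(b^3) - tr(b^2)   [square of b] = y^4 - 4*y^2 + 2
tr(b^4 a) = tr(b)*tr(b a b^2) - tr(b a b)   [square of b] = y^3*z - x*y^2 - 2*y*z + x
tr(b^2 a^-1 b^2) = tr(b^4)*tr(a) - tr(b^4 a)   [inverse elimination on a] = x*y^4 - y^3*z - 3*x*y^2 + 2*y*z + x
tr(a b^2 a) = tr(a)*tr(b^2 a) - tr(b^2)   [square of a] = x*y*z - x^2 - y^2 + 2
and tr(b^2 a b^2 a) = tr(b)*tr(a b^2 a b) - tr(a b^2 a)   [square of b] = y^2*z^2 - 2*x*y*z + x^2 - 2
next, tr(b^2 a^-1 b^2 a) = tr(b^2 a b^2)*tr(a) - tr(b^2 a b^2 a)   [inverse elimination on a] = x*y^3*z - x^2*y^2 - y^2*z^2 + 2
tr(b a^-1 b^2 a^-1 b) = tr(b^2 a^-1 b^2)*tr(a) - tr(b^2 a^-1 b^2 a)   [inverse elimination on a] = x^2*y^4 - 2*x*y^3*z - 2*x^2*y^2 + y^2*z^2 + 2*x*y*z + x^2 - 2
next, tr(b^3 a b a) = tr(b)*tr(a b a b^2) - tr(a b a b)   [square of b] = y^2*z^2 - x*y*z - y^2 - z^2 + 2
tr(b a b a^-1 b^2) = tr(b^3 a b)*tr(a) - tr(b^3 a b a)   [inverse elimination on a] = x*y^3*z - x^2*y^2 - y^2*z^2 - x*y*z + x^2 + y^2 + z^2 - 2
and tr(a b a b a) = tr(a)*tr(b a b a) - tr(b a b)   [square of a] = x*z^2 - y*z - x
tr(b^2 a b a b a) = tr(b)*tr(a b a b a b) - tr(a b a b a)   [square of b] = y*z^3 - x*z^2 - 2*y*z + x
tr(b a b a^-1 b^2 a) = tr(b^2 a b a b)*tr(a) - tr(b^2 a b a b a)   [inverse elimination on a] = x*y^2*z^2 - x^2*y*z - y*z^3 - x*y^2 + 2*y*z + x
and tr(b a^-1 b^2 a^-1 b a) = tr(b a b a^-1 b^2)*tr(a) - tr(b a b a^-1 b^2 a)   [inverse elimination on a] = x^2*y^3*z - x^3*y^2 - 2*x*y^2*z^2 + y*z^3 + x^3 + 2*x*y^2 + x*z^2 - 2*y*z - 3*x
tr(b a^-1 b a^-1 b a^-1 b) = tr(b a^-1 b^2 a^-1 b)*tr(a) - tr(b a^-1 b^2 a^-1 b a)   [inverse elimination on a] = x^3*y^4 - 3*x^2*y^3*z - x^3*y^2 + 3*x*y^2*z^2 + 2*x^2*y*z - y*z^3 - 2*x*y^2 - x*z^2 + 2*y*z + x
tr(b a b a^-1 b a b) = tr(b a b^2 a b)*tr(a) - tr(b a b^2 a b a)   [inverse elimination on a] = x*y^2*z^2 - 2*x^2*y*z - y*z^3 + x^3 + x*z^2 + 2*y*z - 3*x
tr(b a b a b a b a) = tr(b a)*tr(b a b a b a) - tr(b^-1 a^-1 b^-1 a^-1)   [split at a repeated b] = z^4 - 4*z^2 + 2
tr(b a b a^-1 b a b a) = tr(b a b a b a b)*tr(a) - tr(b a b a b a b a)   [inverse elimination on a] = x*y*z^3 - x^2*z^2 - z^4 - 2*x*y*z + x^2 + 4*z^2 - 2
next, tr(b a^-1 b a b a^-1 b a) = tr(b a b a^-1 b a b)*tr(a) - tr(b a b a^-1 b a b a)   [inverse elimination on a] = x^2*y^2*z^2 - 2*x^3*y*z - 2*x*y*z^3 + x^4 + 2*x^2*z^2 + z^4 + 4*x*y*z - 4*x^2 - 4*z^2 + 2
tr(b a^-1 b a^-1 b a^-1 b a) = tr(b a^-1 b a b a^-1 b)*tr(a) - tr(b a^-1 b a b a^-1 b a)   [inverse elimination on a] = x^3*y^3*z - x^4*y^2 - 3*x^2*y^2*z^2 + 2*x^3*y*z + 3*x*y*z^3 + 2*x^2*y^2 - x^2*z^2 - z^4 - 6*x*y*z + x^2 + 4*z^2 - 2
and tr(a^-1 b a^-1 b a^-1 b a^-1 b) = tr(b a^-1 b a^-1 b a^-1 b)*tr(a) - tr(b a^-1 b a^-1 b a^-1 b a)   [inverse elimination on a] = x^4*y^4 - 4*x^3*y^3*z + 6*x^2*y^2*z^2 - 4*x*y*z^3 - 4*x^2*y^2 + z^4 + 8*x*y*z - 4*z^2 + 2
tr(a^-1 b^-1 a^-1 b a^-1 b a^-1 b) = tr(a^-1 b a^-1 b a^-1 b a^-1)*tr(b) - tr(a^-1 b a^-1 b a^-1 b a^-1 b)   [inverse elimination on b] = x^3*y^3*z - x^2*y^4 - 3*x^2*y^2*z^2 + 2*x*y^3*z + 3*x*y*z^3 + 2*x^2*y^2 - y^2*z^2 - z^4 - 6*x*y*z + y^2 + 4*z^2 - 2

x^3*y^3*z - x^2*y^4 - 3*x^2*y^2*z^2 + 2*x*y^3*z + 3*x*y*z^3 + 2*x^2*y^2 - y^2*z^2 - z^4 - 6*x*y*z + y^2 + 4*z^2 - 2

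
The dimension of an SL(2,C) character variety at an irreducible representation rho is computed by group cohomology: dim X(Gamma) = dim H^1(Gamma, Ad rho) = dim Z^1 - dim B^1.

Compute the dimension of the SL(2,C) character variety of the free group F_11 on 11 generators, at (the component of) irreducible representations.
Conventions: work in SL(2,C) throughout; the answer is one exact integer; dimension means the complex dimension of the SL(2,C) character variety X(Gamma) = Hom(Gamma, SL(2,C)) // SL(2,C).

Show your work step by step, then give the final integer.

30

Here Gamma is free of rank 11 — no relator constrains a cocycle.
So Z^1 = (sl_2)^11 in full: dim Z^1 = 33.
At an irreducible rho the centralizer of the image in sl_2 is 0, so the coboundary map sl_2 -> Z^1 is injective: dim B^1 = 3.
dim X = dim H^1 = dim Z^1 - dim B^1 = 33 - 3 = 30.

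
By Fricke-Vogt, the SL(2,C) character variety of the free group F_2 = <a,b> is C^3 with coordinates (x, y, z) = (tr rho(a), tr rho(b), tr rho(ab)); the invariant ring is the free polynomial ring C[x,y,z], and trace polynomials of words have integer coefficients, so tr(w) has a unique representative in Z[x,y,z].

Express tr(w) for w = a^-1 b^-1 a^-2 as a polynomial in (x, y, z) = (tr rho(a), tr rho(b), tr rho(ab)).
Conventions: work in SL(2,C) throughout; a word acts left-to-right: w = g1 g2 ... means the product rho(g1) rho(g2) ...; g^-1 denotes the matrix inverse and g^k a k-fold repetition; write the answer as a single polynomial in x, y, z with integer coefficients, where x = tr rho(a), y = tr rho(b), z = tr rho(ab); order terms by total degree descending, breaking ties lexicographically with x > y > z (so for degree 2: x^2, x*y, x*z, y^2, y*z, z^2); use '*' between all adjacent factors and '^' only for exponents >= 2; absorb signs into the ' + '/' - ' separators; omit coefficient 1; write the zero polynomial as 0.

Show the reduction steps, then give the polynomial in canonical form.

tr(a^-1) = tr(a) = x
tr(a^-1 b) = tr(b) tr(a) - tr(b a) = x*y - z
tr(b^-1 a^-1) = tr(a^-1) tr(b) - tr(a^-1 b) = z
tr(a^-2 b^-1) = tr(b^-1 a^-1) tr(a) - tr(b^-1) = x*z - y
tr(a^-1 b^-1 a^-2) = tr(a^-2 b^-1) tr(a) - tr(a^-2 b^-1 a) = x^2*z - x*y - z

x^2*z - x*y - z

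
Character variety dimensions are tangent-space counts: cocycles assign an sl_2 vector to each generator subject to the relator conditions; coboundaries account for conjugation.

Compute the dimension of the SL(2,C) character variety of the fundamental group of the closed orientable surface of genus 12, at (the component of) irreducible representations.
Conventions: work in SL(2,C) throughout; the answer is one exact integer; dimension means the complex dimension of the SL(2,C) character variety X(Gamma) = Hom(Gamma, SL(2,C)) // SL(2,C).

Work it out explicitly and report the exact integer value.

Gamma = pi_1(Sigma_12) = < a_1, b_1, ..., a_12, b_12 | prod [a_i, b_i] > has 2g = 24 generators and 1 relator.
Unconstrained cocycle data is one sl_2 vector per generator (72 dimensions), cut by the relator condition d_2(z) = 0.
H^2 = coker(d_2) is dual to H^0 = 0 at irreducible rho (Poincare duality), so d_2 is onto: dim Z^1 = 69.
dim B^1 = 3 (coboundaries, injective at irreducible rho).
dim H^1 = 69 - 3 = 66 = dim X.

66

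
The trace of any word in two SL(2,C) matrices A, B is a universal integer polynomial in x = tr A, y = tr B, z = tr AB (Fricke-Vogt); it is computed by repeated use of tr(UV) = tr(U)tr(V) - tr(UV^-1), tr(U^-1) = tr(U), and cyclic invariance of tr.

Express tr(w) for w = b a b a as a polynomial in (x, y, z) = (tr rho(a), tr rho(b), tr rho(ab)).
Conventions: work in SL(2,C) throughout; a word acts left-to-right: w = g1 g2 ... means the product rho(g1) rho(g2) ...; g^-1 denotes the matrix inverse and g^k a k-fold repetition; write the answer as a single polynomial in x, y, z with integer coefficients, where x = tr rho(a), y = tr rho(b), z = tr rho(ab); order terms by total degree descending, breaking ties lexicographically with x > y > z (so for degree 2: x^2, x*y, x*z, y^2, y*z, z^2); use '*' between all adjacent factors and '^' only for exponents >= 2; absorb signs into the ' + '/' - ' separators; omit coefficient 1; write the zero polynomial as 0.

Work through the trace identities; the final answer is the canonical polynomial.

z^2 - 2

tr(b a b a) = tr(a b) * tr(a b) - tr(1)   [split at a repeated a] = z^2 - 2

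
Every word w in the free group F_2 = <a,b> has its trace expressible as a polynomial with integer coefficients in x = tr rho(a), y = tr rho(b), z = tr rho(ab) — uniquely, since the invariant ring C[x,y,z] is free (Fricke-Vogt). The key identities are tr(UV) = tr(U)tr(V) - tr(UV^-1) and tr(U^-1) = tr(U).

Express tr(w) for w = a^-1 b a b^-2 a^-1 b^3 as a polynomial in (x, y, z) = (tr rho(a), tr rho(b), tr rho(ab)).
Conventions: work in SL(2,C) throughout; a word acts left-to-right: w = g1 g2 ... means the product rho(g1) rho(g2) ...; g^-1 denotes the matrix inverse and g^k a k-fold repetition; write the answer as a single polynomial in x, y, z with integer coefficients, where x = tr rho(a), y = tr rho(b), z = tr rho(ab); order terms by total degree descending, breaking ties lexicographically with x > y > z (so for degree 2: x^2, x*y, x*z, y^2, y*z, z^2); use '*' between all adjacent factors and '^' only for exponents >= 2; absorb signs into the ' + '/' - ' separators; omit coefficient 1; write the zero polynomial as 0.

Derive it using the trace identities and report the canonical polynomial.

-x^2*y^5*z + x^3*y^4 + x*y^6 + 2*x*y^4*z^2 + x^2*y^3*z - y^5*z - y^3*z^3 - 2*x^3*y^2 - 6*x*y^4 - 3*x*y^2*z^2 + x^2*y*z + 5*y^3*z + y*z^3 + 9*x*y^2 - 5*y*z - x

next, trace(b a b) = trace(b)*trace(a b) - trace(a)  (reduce the b square) = y*z - x
and trace(b a b^2) = trace(b)*trace(b a b) - trace(b a)  (reduce the b square) = y^2*z - x*y - z
trace(a b a b) = trace(a b)*trace(a b) - trace(1)  (split on a) = z^2 - 2
trace(a b a) = trace(a)*trace(b a) - trace(b)  (reduce the a square) = x*z - y
next, trace(b a b^2 a) = trace(b)*trace(a b a b) - trace(a b a)  (reduce the b square) = y*z^2 - x*z - y
trace(b^2 a^-1 b a) = trace(b a b^2)*trace(a) - trace(b a b^2 a)  (eliminate a^-1) = x*y^2*z - x^2*y - y*z^2 + y
trace(b^2) = trace(b)*trace(b) - trace(1)  (reduce the b square) = y^2 - 2
and trace(b^3) = trace(b)*trace(b^2) - trace(b)  (reduce the b square) = y^3 - 3*y
and trace(b a^2 b^2) = trace(a)*trace(b^3 a) - trace(b^3)  (reduce the a square) = x*y^2*z - x^2*y - y^3 - x*z + 3*y
trace(a^2) = trace(a)*trace(a) - trace(1)  (reduce the a square) = x^2 - 2
and trace(b a^2 b) = trace(b)*trace(a^2 b) - trace(a^2)  (reduce the b square) = x*y*z - x^2 - y^2 + 2
trace(a b^4 a) = trace(b)*trace(b a^2 b^2) - trace(b a^2 b)  (reduce the b square) = x*y^3*z - x^2*y^2 - y^4 - 2*x*y*z + x^2 + 4*y^2 - 2
next, trace(a b a b^3) = trace(b)*trace(b a b a b) - trace(b a b a)  (reduce the b square) = y^2*z^2 - x*y*z - y^2 - z^2 + 2
next, trace(a b^4 a b) = trace(b)*trace(a b a b^3) - trace(a b a b^2)  (reduce the b square) = y^3*z^2 - x*y^2*z - y^3 - 2*y*z^2 + x*z + 3*y
next, trace(b a b^-1 a b^3) = trace(a b^4 a)*trace(b) - trace(a b^4 a b)  (eliminate b^-1) = x*y^4*z - x^2*y^3 - y^5 - y^3*z^2 - x*y^2*z + x^2*y + 5*y^3 + 2*y*z^2 - x*z - 5*y
trace(a b a^2 b) = trace(a)*trace(b a b a) - trace(b a b)  (reduce the a square) = x*z^2 - y*z - x
trace(a b a^2) = trace(a)*trace(b a^2) - trace(b a)  (reduce the a square) = x^2*z - x*y - z
trace(a b a^2 b^2) = trace(b)*trace(a b a^2 b) - trace(a b a^2)  (reduce the b square) = x*y*z^2 - x^2*z - y^2*z + z
trace(a b^3 a b a) = trace(b)*trace(a b a^2 b^2) - trace(a b a^2 b)  (reduce the b square) = x*y^2*z^2 - x^2*y*z - y^3*z - x*z^2 + 2*y*z + x
trace(a b a b a b) = trace(b a b a)*trace(b a) - trace(a b)  (split on b) = z^3 - 3*z
next, trace(a b a b a b^2) = trace(b)*trace(a b a b a b) - trace(a b a b a)  (reduce the b square) = y*z^3 - x*z^2 - 2*y*z + x
trace(a b^3 a b a b) = trace(b)*trace(a b a b a b^2) - trace(a b a b a b)  (reduce the b square) = y^2*z^3 - x*y*z^2 - 2*y^2*z - z^3 + x*y + 3*z
trace(b a b^-1 a b^3 a) = trace(a b^3 a b a)*trace(b) - trace(a b^3 a b a b)  (eliminate b^-1) = x*y^3*z^2 - x^2*y^2*z - y^4*z - y^2*z^3 + 4*y^2*z + z^3 - 3*z
trace(b^3 a^-1 b a b^-1 a) = trace(b a b^-1 a b^3)*trace(a) - trace(b a b^-1 a b^3 a)  (eliminate a^-1) = x^2*y^4*z - x^3*y^3 - x*y^5 - 2*x*y^3*z^2 + y^4*z + y^2*z^3 + x^3*y + 5*x*y^3 + 2*x*y*z^2 - x^2*z - 4*y^2*z - z^3 - 5*x*y + 3*z
trace(b^-1 a^-1 b^3 a^-1 b a) = trace(b^3 a^-1 b a b^-1)*trace(a) - trace(b^3 a^-1 b a b^-1 a)  (eliminate a^-1) = -x^2*y^4*z + x^3*y^3 + x*y^5 + 2*x*y^3*z^2 + x^2*y^2*z - y^4*z - y^2*z^3 - 2*x^3*y - 5*x*y^3 - 3*x*y*z^2 + x^2*z + 4*y^2*z + z^3 + 6*x*y - 3*z
trace(b^4) = trace(b)*trace(b^3) - trace(b^2)  (reduce the b square) = y^4 - 4*y^2 + 2
next, trace(b^4 a) = trace(b)*trace(b a b^2) - trace(b a b)  (reduce the b square) = y^3*z - x*y^2 - 2*y*z + x
trace(b^3 a^-1 b) = trace(b^4)*trace(a) - trace(b^4 a)  (eliminate a^-1) = x*y^4 - y^3*z - 3*x*y^2 + 2*y*z + x
trace(a^-1 b a b^-2 a^-1 b^3) = trace(b^-1 a^-1 b^3 a^-1 b a)*trace(b) - trace(b^-1 a^-1 b^3 a^-1 b a b)  (eliminate b^-1) = -x^2*y^5*z + x^3*y^4 + x*y^6 + 2*x*y^4*z^2 + x^2*y^3*z - y^5*z - y^3*z^3 - 2*x^3*y^2 - 6*x*y^4 - 3*x*y^2*z^2 + x^2*y*z + 5*y^3*z + y*z^3 + 9*x*y^2 - 5*y*z - x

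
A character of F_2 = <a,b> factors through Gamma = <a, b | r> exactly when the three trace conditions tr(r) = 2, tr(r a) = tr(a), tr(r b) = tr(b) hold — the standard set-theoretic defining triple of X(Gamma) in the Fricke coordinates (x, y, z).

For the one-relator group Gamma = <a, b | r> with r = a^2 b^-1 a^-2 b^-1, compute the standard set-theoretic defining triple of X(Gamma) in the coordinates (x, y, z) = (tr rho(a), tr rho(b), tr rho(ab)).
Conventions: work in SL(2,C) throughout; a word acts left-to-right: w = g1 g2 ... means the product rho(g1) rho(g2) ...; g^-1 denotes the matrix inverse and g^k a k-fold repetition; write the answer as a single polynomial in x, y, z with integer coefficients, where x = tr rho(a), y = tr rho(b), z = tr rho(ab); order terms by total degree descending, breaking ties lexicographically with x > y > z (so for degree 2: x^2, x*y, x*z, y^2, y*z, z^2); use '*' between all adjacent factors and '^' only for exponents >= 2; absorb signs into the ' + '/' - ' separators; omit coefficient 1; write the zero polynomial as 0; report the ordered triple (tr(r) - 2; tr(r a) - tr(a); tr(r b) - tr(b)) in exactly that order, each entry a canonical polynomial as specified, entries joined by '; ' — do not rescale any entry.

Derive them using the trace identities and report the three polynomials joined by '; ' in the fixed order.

use: trace(b^-1 a) = trace(a) trace(b) - trace(a b) = x*y - z
use: trace(a^2) = trace(a) trace(a) - trace(1) = x^2 - 2
apply: trace(a b a) = trace(a) trace(b a) - trace(b) = x*z - y
trace(a^2 b a) = trace(a) trace(a b a) - trace(a b) = x^2*z - x*y - z
trace(b a b a) = trace(a b) trace(a b) - trace(1)   [split at repeated a] = z^2 - 2
use: trace(b a b) = trace(b) trace(a b) - trace(a) = y*z - x
trace(a^2 b a b) = trace(a) trace(b a b a) - trace(b a b) = x*z^2 - y*z - x
trace(b^-1 a^2 b a) = trace(a^2 b a) trace(b) - trace(a^2 b a b) = x^2*y*z - x*y^2 - x*z^2 + x
trace(a^-1 b^-1 a^2 b) = trace(b^-1 a^2 b) trace(a) - trace(b^-1 a^2 b a) = -x^2*y*z + x^3 + x*y^2 + x*z^2 - 3*x
trace(a^-1 b^-1 a^2 b^-1) = trace(a^-1 b^-1 a^2) trace(b) - trace(a^-1 b^-1 a^2 b) = x^2*y*z - x^3 - x*z^2 - y*z + 3*x
trace(a^2 b^-1) = trace(a^2) trace(b) - trace(a^2 b) = x^2*y - x*z - y
apply: trace(b^-1 a^2 b^-1) = trace(a^2 b^-1) trace(b) - trace(a^2) = x^2*y^2 - x*y*z - x^2 - y^2 + 2
use: trace(a^2 b^-1 a^-2 b^-1) = trace(a^-1 b^-1 a^2 b^-1) trace(a) - trace(a^-1 b^-1 a^2 b^-1 a) = x^3*y*z - x^4 - x^2*y^2 - x^2*z^2 + 4*x^2 + y^2 - 2
trace(a^3) = trace(a) trace(a^2) - trace(a)  (reduce the a square) = x^3 - 3*x
trace(b a^3 b) = trace(b) trace(a^3 b) - trace(a^3)  (reduce the b square) = x^2*y*z - x^3 - x*y^2 - y*z + 3*x
trace(b a^3 b a) = trace(a) trace(a b a b a) - trace(a b a b)  (reduce the a square) = x^2*z^2 - x*y*z - x^2 - z^2 + 2
trace(a^-1 b a^3 b) = trace(b a^3 b) trace(a) - trace(b a^3 b a)  (eliminate a^-1) = x^3*y*z - x^4 - x^2*y^2 - x^2*z^2 + 4*x^2 + z^2 - 2
trace(a^3 b a^-2 b) = trace(a^-1 b a^3 b) trace(a) - trace(a^-1 b a^3 b a)  (eliminate a^-1) = x^4*y*z - x^5 - x^3*y^2 - x^3*z^2 - x^2*y*z + 5*x^3 + x*y^2 + x*z^2 + y*z - 5*x
trace(a^-2 b^-1 a^3 b) = trace(a^3 b a^-2) trace(b) - trace(a^3 b a^-2 b)  (eliminate b^-1) = -x^4*y*z + x^5 + x^3*y^2 + x^3*z^2 + x^2*y*z - 5*x^3 - x*y^2 - x*z^2 + 5*x
trace(a^2 b^-1 a^-2 b^-1 a) = trace(a^-2 b^-1 a^3) trace(b) - trace(a^-2 b^-1 a^3 b)  (eliminate b^-1) = x^4*y*z - x^5 - x^3*y^2 - x^3*z^2 - x^2*y*z + 5*x^3 + 2*x*y^2 + x*z^2 - y*z - 5*x
assemble the triple (trace(r) - 2; trace(r a) - x; trace(r b) - y)

x^3*y*z - x^4 - x^2*y^2 - x^2*z^2 + 4*x^2 + y^2 - 4; x^4*y*z - x^5 - x^3*y^2 - x^3*z^2 - x^2*y*z + 5*x^3 + 2*x*y^2 + x*z^2 - y*z - 6*x; 0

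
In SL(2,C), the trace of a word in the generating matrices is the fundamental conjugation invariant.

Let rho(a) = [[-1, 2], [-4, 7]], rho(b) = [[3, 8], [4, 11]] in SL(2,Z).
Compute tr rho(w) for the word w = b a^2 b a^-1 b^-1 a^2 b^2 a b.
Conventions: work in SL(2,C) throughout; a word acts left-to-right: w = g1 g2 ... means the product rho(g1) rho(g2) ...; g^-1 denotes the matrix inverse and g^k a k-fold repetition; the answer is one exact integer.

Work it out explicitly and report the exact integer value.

rho(b) = [[3, 8], [4, 11]]
... * rho(a) = [[-1, 2], [-4, 7]]  ->  [[-35, 62], [-48, 85]]
... * rho(a) = [[-1, 2], [-4, 7]]  ->  [[-213, 364], [-292, 499]]
... * rho(b) = [[3, 8], [4, 11]]  ->  [[817, 2300], [1120, 3153]]
... * rho(a^-1) = [[7, -2], [4, -1]]  ->  [[14919, -3934], [20452, -5393]]
... * rho(b^-1) = [[11, -8], [-4, 3]]  ->  [[179845, -131154], [246544, -179795]]
... * rho(a) = [[-1, 2], [-4, 7]]  ->  [[344771, -558388], [472636, -765477]]
... * rho(a) = [[-1, 2], [-4, 7]]  ->  [[1888781, -3219174], [2589272, -4413067]]
... * rho(b) = [[3, 8], [4, 11]]  ->  [[-7210353, -20300666], [-9884452, -27829561]]
... * rho(b) = [[3, 8], [4, 11]]  ->  [[-102833723, -280990150], [-140971600, -385200787]]
... * rho(a) = [[-1, 2], [-4, 7]]  ->  [[1226794323, -2172598496], [1681774748, -2978348709]]
... * rho(b) = [[3, 8], [4, 11]]  ->  [[-5010011015, -14084228872], [-6868070592, -19307637815]]
tr = -5010011015 + -19307637815 = -24317648830

-24317648830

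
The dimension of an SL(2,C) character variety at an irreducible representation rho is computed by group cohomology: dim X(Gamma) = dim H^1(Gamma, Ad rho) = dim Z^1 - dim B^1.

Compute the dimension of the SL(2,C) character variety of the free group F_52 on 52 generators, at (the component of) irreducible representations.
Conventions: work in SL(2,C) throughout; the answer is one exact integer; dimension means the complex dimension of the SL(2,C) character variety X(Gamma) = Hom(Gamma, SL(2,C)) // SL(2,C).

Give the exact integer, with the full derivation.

Gamma = F_52 has 52 generators and no relators.
Z^1(Gamma, Ad rho) = (sl_2)^52: a cocycle is a free choice of one sl_2 vector per generator, so dim Z^1 = 3*52 = 156.
At an irreducible rho the centralizer of the image in sl_2 is 0, so the coboundary map sl_2 -> Z^1 is injective: dim B^1 = 3.
Therefore dim X = 156 - 3 = 153.

153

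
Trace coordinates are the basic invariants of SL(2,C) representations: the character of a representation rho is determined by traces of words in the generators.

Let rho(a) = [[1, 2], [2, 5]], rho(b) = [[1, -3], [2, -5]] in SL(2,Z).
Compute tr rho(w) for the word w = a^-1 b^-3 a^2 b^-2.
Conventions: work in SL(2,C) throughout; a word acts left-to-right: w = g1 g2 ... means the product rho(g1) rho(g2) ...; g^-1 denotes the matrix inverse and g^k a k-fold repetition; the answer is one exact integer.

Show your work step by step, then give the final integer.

rho(a^-1) = [[5, -2], [-2, 1]]
... * rho(b^-1) = [[-5, 3], [-2, 1]]  ->  [[-21, 13], [8, -5]]
... * rho(b^-1) = [[-5, 3], [-2, 1]]  ->  [[79, -50], [-30, 19]]
... * rho(b^-1) = [[-5, 3], [-2, 1]]  ->  [[-295, 187], [112, -71]]
... * rho(a) = [[1, 2], [2, 5]]  ->  [[79, 345], [-30, -131]]
... * rho(a) = [[1, 2], [2, 5]]  ->  [[769, 1883], [-292, -715]]
... * rho(b^-1) = [[-5, 3], [-2, 1]]  ->  [[-7611, 4190], [2890, -1591]]
... * rho(b^-1) = [[-5, 3], [-2, 1]]  ->  [[29675, -18643], [-11268, 7079]]
tr = 29675 + 7079 = 36754

36754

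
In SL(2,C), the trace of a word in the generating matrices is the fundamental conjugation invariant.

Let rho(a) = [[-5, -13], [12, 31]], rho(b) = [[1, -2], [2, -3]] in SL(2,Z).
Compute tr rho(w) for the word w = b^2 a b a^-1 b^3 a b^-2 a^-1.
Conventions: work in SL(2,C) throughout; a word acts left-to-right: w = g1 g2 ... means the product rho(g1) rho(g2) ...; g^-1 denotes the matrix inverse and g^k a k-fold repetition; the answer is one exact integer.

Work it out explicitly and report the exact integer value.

-2658327050

rho(b) = [[1, -2], [2, -3]]
... * rho(b) = [[1, -2], [2, -3]]  ->  [[-3, 4], [-4, 5]]
... * rho(a) = [[-5, -13], [12, 31]]  ->  [[63, 163], [80, 207]]
... * rho(b) = [[1, -2], [2, -3]]  ->  [[389, -615], [494, -781]]
... * rho(a^-1) = [[31, 13], [-12, -5]]  ->  [[19439, 8132], [24686, 10327]]
... * rho(b) = [[1, -2], [2, -3]]  ->  [[35703, -63274], [45340, -80353]]
... * rho(b) = [[1, -2], [2, -3]]  ->  [[-90845, 118416], [-115366, 150379]]
... * rho(b) = [[1, -2], [2, -3]]  ->  [[145987, -173558], [185392, -220405]]
... * rho(a) = [[-5, -13], [12, 31]]  ->  [[-2812631, -7278129], [-3571820, -9242651]]
... * rho(b^-1) = [[-3, 2], [-2, 1]]  ->  [[22994151, -12903391], [29200762, -16386291]]
... * rho(b^-1) = [[-3, 2], [-2, 1]]  ->  [[-43175671, 33084911], [-54829704, 42015233]]
... * rho(a^-1) = [[31, 13], [-12, -5]]  ->  [[-1735464733, -726708278], [-2203903620, -922862317]]
tr = -1735464733 + -922862317 = -2658327050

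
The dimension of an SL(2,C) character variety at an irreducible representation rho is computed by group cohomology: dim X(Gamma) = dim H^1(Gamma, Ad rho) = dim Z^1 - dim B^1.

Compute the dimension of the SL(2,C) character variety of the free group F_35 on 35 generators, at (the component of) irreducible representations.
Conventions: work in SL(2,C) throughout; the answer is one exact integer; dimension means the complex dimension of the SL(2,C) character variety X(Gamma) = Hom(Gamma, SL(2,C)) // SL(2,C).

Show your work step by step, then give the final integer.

102

Gamma = F_35 has 35 generators and no relators.
So Z^1 = (sl_2)^35 in full: dim Z^1 = 105.
At an irreducible rho the centralizer of the image in sl_2 is 0, so the coboundary map sl_2 -> Z^1 is injective: dim B^1 = 3.
Therefore dim X = 105 - 3 = 102.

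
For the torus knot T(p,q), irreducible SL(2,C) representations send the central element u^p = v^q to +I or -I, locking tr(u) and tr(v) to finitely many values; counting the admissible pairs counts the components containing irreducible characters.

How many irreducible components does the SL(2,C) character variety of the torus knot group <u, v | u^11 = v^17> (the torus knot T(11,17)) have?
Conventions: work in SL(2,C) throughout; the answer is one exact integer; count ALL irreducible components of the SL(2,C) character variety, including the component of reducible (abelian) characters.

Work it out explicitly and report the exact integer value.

81

For T(11,17): irreducibility forces the central element u^11 = v^17 to one of +I, -I.
So on each irreducible component the traces are pinned: tr(u) = 2*cos(pi*alpha/11) with 1 <= alpha <= 10, tr(v) = 2*cos(pi*beta/17) with 1 <= beta <= 16.
Consistency of u^11 = (-1)^alpha I with v^17 = (-1)^beta I forces alpha = beta (mod 2).
Counting: 5 odd alphas x 8 odd betas + 5 even alphas x 8 even betas = 40 + 40 = 80.
components with irreducible characters: 80; plus the single component of reducible (abelian) characters: total 81.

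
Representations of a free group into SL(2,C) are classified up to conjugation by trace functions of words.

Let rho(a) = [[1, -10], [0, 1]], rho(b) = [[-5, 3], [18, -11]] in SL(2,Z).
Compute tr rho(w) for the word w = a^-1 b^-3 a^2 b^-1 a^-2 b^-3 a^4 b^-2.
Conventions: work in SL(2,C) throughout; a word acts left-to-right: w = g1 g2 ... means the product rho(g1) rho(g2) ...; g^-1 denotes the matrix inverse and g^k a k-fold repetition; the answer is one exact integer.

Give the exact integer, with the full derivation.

rho(a^-1) = [[1, 10], [0, 1]]
... * rho(b^-1) = [[-11, -3], [-18, -5]]  ->  [[-191, -53], [-18, -5]]
... * rho(b^-1) = [[-11, -3], [-18, -5]]  ->  [[3055, 838], [288, 79]]
... * rho(b^-1) = [[-11, -3], [-18, -5]]  ->  [[-48689, -13355], [-4590, -1259]]
... * rho(a) = [[1, -10], [0, 1]]  ->  [[-48689, 473535], [-4590, 44641]]
... * rho(a) = [[1, -10], [0, 1]]  ->  [[-48689, 960425], [-4590, 90541]]
... * rho(b^-1) = [[-11, -3], [-18, -5]]  ->  [[-16752071, -4656058], [-1579248, -438935]]
... * rho(a^-1) = [[1, 10], [0, 1]]  ->  [[-16752071, -172176768], [-1579248, -16231415]]
... * rho(a^-1) = [[1, 10], [0, 1]]  ->  [[-16752071, -339697478], [-1579248, -32023895]]
... * rho(b^-1) = [[-11, -3], [-18, -5]]  ->  [[6298827385, 1748743603], [593801838, 164857219]]
... * rho(b^-1) = [[-11, -3], [-18, -5]]  ->  [[-100764486089, -27640200170], [-9499250160, -2605691609]]
... * rho(b^-1) = [[-11, -3], [-18, -5]]  ->  [[1605932950039, 440494459117], [151394200722, 41526208525]]
... * rho(a) = [[1, -10], [0, 1]]  ->  [[1605932950039, -15618835041273], [151394200722, -1472415798695]]
... * rho(a) = [[1, -10], [0, 1]]  ->  [[1605932950039, -31678164541663], [151394200722, -2986357805915]]
... * rho(a) = [[1, -10], [0, 1]]  ->  [[1605932950039, -47737494042053], [151394200722, -4500299813135]]
... * rho(a) = [[1, -10], [0, 1]]  ->  [[1605932950039, -63796823542443], [151394200722, -6014241820355]]
... * rho(b^-1) = [[-11, -3], [-18, -5]]  ->  [[1130677561313545, 314166318862098], [106591016558448, 29617026499609]]
... * rho(b^-1) = [[-11, -3], [-18, -5]]  ->  [[-18092446913966759, -4962864278251125], [-1705607659135890, -467858182173389]]
tr = -18092446913966759 + -467858182173389 = -18560305096140148

-18560305096140148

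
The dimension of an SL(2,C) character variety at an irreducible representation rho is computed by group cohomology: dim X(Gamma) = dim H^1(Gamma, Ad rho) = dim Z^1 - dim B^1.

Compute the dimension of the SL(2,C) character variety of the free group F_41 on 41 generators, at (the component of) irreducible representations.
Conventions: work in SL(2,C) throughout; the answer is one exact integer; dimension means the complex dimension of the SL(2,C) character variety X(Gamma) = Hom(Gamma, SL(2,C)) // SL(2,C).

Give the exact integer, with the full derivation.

120

Gamma = F_41 has 41 generators and no relators.
A cocycle picks one sl_2 vector per generator freely, giving dim Z^1 = 3*41 = 123.
At an irreducible rho the centralizer of the image in sl_2 is 0, so the coboundary map sl_2 -> Z^1 is injective: dim B^1 = 3.
dim H^1 = 123 - 3 = 120, which is dim X.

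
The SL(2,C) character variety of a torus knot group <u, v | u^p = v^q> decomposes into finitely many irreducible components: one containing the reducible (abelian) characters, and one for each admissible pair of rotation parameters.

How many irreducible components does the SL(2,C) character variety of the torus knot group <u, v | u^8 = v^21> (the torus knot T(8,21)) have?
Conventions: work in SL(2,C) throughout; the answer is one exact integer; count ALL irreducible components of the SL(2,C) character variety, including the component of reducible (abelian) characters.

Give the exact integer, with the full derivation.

Gamma = < u, v | u^8 = v^21 > (torus knot T(8,21)); the central element u^8 = v^21 acts as +I or -I in any irreducible SL(2,C) representation.
This locks tr(u) to 2*cos(pi*alpha/8), alpha in 1..7, and tr(v) to 2*cos(pi*beta/21), beta in 1..20, on each component of irreducible characters.
u^8 = (-1)^alpha I and v^21 = (-1)^beta I must agree, so alpha and beta have equal parity.
count pairs: odd alpha (4 choices) x odd beta (10), plus even alpha (3) x even beta (10): 4*10 + 3*10 = 70.
That is 70 components of irreducible characters, and with the reducible (abelian) component the total is 71.

71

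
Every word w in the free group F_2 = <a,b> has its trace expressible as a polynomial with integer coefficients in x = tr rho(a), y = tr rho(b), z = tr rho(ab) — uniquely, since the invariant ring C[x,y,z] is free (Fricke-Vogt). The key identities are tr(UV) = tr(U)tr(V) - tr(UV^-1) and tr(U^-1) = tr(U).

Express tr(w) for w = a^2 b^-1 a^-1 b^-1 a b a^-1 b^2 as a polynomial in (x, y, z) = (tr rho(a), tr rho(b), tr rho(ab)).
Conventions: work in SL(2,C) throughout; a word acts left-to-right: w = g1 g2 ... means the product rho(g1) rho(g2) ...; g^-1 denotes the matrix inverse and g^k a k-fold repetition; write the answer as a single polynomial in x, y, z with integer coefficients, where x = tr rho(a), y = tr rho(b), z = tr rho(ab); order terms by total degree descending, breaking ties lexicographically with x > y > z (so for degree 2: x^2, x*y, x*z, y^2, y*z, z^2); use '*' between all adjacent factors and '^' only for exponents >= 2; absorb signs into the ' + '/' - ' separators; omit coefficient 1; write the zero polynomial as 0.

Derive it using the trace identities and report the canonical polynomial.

tr(b^2 a) = tr(b)*tr(a b) - tr(a) = y*z - x
tr(a b a b) = tr(b a)*tr(b a) - tr(1) = z^2 - 2
apply: tr(a b a) = tr(a)*tr(b a) - tr(b) = x*z - y
apply: tr(b a b a b) = tr(b)*tr(a b a b) - tr(a b a) = y*z^2 - x*z - y
tr(b^2 a b a b) = tr(b)*tr(b a b a b) - tr(b a b a) = y^2*z^2 - x*y*z - y^2 - z^2 + 2
use: tr(a b a b a b) = tr(a b)*tr(a b a b) - tr(a^-1 b^-1) = z^3 - 3*z
tr(a b a b a) = tr(a)*tr(b a b a) - tr(b a b) = x*z^2 - y*z - x
use: tr(b^2 a b a b a) = tr(b)*tr(a b a b a b) - tr(a b a b a) = y*z^3 - x*z^2 - 2*y*z + x
use: tr(b a b a^-1 b^2 a) = tr(b^2 a b a b)*tr(a) - tr(b^2 a b a b a) = x*y^2*z^2 - x^2*y*z - y*z^3 - x*y^2 + 2*y*z + x
tr(b^2) = tr(b)*tr(b) - tr(1) = y^2 - 2
tr(a b^2 a) = tr(a)*tr(b^2 a) - tr(b^2) = x*y*z - x^2 - y^2 + 2
apply: tr(b^2 a b^2 a) = tr(b)*tr(a b^2 a b) - tr(a b^2 a) = y^2*z^2 - 2*x*y*z + x^2 - 2
apply: tr(b a b^2) = tr(b)*tr(a b^2) - tr(a b) = y^2*z - x*y - z
use: tr(b^2 a b^2) = tr(b)*tr(b a b^2) - tr(b a b) = y^3*z - x*y^2 - 2*y*z + x
tr(a^2 b^2 a b^2) = tr(a)*tr(b^2 a b^2 a) - tr(b^2 a b^2) = x*y^2*z^2 - 2*x^2*y*z - y^3*z + x^3 + x*y^2 + 2*y*z - 3*x
apply: tr(a b a^2) = tr(a)*tr(b a^2) - tr(b a) = x^2*z - x*y - z
tr(a^2 b^2 a b) = tr(b)*tr(a b a^2 b) - tr(a b a^2) = x*y*z^2 - x^2*z - y^2*z + z
use: tr(b^2 a^2 b^2 a b) = tr(b)*tr(a^2 b^2 a b^2) - tr(a^2 b^2 a b) = x*y^3*z^2 - 2*x^2*y^2*z - y^4*z + x^3*y + x*y^3 - x*y*z^2 + x^2*z + 3*y^2*z - 3*x*y - z
use: tr(a^2 b^2 a b a b) = tr(a)*tr(b^2 a b a b a) - tr(b^2 a b a b) = x*y*z^3 - x^2*z^2 - y^2*z^2 - x*y*z + x^2 + y^2 + z^2 - 2
use: tr(a b a^3 b) = tr(a)*tr(b a b a^2) - tr(b a b a) = x^2*z^2 - x*y*z - x^2 - z^2 + 2
apply: tr(a b a^3) = tr(a)*tr(a^2 b a) - tr(a^2 b) = x^3*z - x^2*y - 2*x*z + y
tr(a^2 b^2 a b a) = tr(b)*tr(a b a^3 b) - tr(a b a^3) = x^2*y*z^2 - x^3*z - x*y^2*z - y*z^2 + 2*x*z + y
apply: tr(b^2 a^2 b^2 a b a) = tr(b)*tr(a^2 b^2 a b a b) - tr(a^2 b^2 a b a) = x*y^2*z^3 - 2*x^2*y*z^2 - y^3*z^2 + x^3*z + x^2*y + y^3 + 2*y*z^2 - 2*x*z - 3*y
apply: tr(b a b a^-1 b^2 a^2 b) = tr(b^2 a^2 b^2 a b)*tr(a) - tr(b^2 a^2 b^2 a b a) = x^2*y^3*z^2 - 2*x^3*y^2*z - x*y^4*z - x*y^2*z^3 + x^4*y + x^2*y^3 + x^2*y*z^2 + y^3*z^2 + 3*x*y^2*z - 4*x^2*y - y^3 - 2*y*z^2 + x*z + 3*y
use: tr(b a b a b^3 a) = tr(b)*tr(b a b a b a b) - tr(b a b a b a) = y^2*z^3 - x*y*z^2 - 2*y^2*z - z^3 + x*y + 3*z
tr(b a b a b^3) = tr(b)*tr(a b a b^3) - tr(a b a b^2) = y^3*z^2 - x*y^2*z - y^3 - 2*y*z^2 + x*z + 3*y
apply: tr(b^2 a^2 b a b a b) = tr(a)*tr(b a b a b^3 a) - tr(b a b a b^3) = x*y^2*z^3 - x^2*y*z^2 - y^3*z^2 - x*y^2*z - x*z^3 + x^2*y + y^3 + 2*y*z^2 + 2*x*z - 3*y
tr(b a b a b a b a) = tr(b a b a)*tr(b a b a) - tr(1) = z^4 - 4*z^2 + 2
tr(a^2 b a b a b a b) = tr(a)*tr(b a b a b a b a) - tr(b a b a b a b) = x*z^4 - y*z^3 - 3*x*z^2 + 2*y*z + x
tr(b a b a b a^2) = tr(a)*tr(b a b a b a) - tr(b a b a b) = x*z^3 - y*z^2 - 2*x*z + y
tr(a^2 b a b a b a) = tr(a)*tr(b a b a b a^2) - tr(b a b a b a) = x^2*z^3 - x*y*z^2 - 2*x^2*z - z^3 + x*y + 3*z
use: tr(b^2 a^2 b a b a b a) = tr(b)*tr(a^2 b a b a b a b) - tr(a^2 b a b a b a) = x*y*z^4 - x^2*z^3 - y^2*z^3 - 2*x*y*z^2 + 2*x^2*z + 2*y^2*z + z^3 - 3*z
tr(b a b a^-1 b^2 a^2 b a) = tr(b^2 a^2 b a b a b)*tr(a) - tr(b^2 a^2 b a b a b a) = x^2*y^2*z^3 - x^3*y*z^2 - x*y^3*z^2 - x*y*z^4 - x^2*y^2*z + y^2*z^3 + x^3*y + x*y^3 + 4*x*y*z^2 - 2*y^2*z - z^3 - 3*x*y + 3*z
apply: tr(a^-1 b a b a^-1 b^2 a^2 b) = tr(b a b a^-1 b^2 a^2 b)*tr(a) - tr(b a b a^-1 b^2 a^2 b a) = x^3*y^3*z^2 - 2*x^4*y^2*z - x^2*y^4*z - 2*x^2*y^2*z^3 + x^5*y + x^3*y^3 + 2*x^3*y*z^2 + 2*x*y^3*z^2 + x*y*z^4 + 4*x^2*y^2*z - y^2*z^3 - 5*x^3*y - 2*x*y^3 - 6*x*y*z^2 + x^2*z + 2*y^2*z + z^3 + 6*x*y - 3*z
use: tr(a b a^-1 b^2 a^2 b^-1 a^-1 b) = tr(a^-1 b a b a^-1 b^2 a^2)*tr(b) - tr(a^-1 b a b a^-1 b^2 a^2 b) = -x^3*y^3*z^2 + 2*x^4*y^2*z + x^2*y^4*z + 2*x^2*y^2*z^3 - x^5*y - x^3*y^3 - 2*x^3*y*z^2 - x*y^3*z^2 - x*y*z^4 - 5*x^2*y^2*z + 5*x^3*y + x*y^3 + 6*x*y*z^2 - x^2*z - z^3 - 5*x*y + 3*z
apply: tr(a^2 b^-1 a^-1 b^-1 a b a^-1 b^2) = tr(a b a^-1 b^2 a^2 b^-1 a^-1)*tr(b) - tr(a b a^-1 b^2 a^2 b^-1 a^-1 b) = x^3*y^3*z^2 - 2*x^4*y^2*z - x^2*y^4*z - 2*x^2*y^2*z^3 + x^5*y + x^3*y^3 + 2*x^3*y*z^2 + x*y^3*z^2 + x*y*z^4 + 5*x^2*y^2*z - 5*x^3*y - x*y^3 - 6*x*y*z^2 + x^2*z + y^2*z + z^3 + 4*x*y - 3*z

x^3*y^3*z^2 - 2*x^4*y^2*z - x^2*y^4*z - 2*x^2*y^2*z^3 + x^5*y + x^3*y^3 + 2*x^3*y*z^2 + x*y^3*z^2 + x*y*z^4 + 5*x^2*y^2*z - 5*x^3*y - x*y^3 - 6*x*y*z^2 + x^2*z + y^2*z + z^3 + 4*x*y - 3*z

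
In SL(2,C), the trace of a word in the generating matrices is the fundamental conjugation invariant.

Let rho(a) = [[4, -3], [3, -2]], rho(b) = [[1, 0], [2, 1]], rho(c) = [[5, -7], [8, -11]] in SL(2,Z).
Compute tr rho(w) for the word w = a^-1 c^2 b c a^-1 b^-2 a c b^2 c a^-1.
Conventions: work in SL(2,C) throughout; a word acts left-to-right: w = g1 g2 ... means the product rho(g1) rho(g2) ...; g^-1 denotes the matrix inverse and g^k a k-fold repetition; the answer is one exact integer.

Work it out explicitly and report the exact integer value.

rho(a^-1) = [[-2, 3], [-3, 4]]
... * rho(c) = [[5, -7], [8, -11]]  ->  [[14, -19], [17, -23]]
... * rho(c) = [[5, -7], [8, -11]]  ->  [[-82, 111], [-99, 134]]
... * rho(b) = [[1, 0], [2, 1]]  ->  [[140, 111], [169, 134]]
... * rho(c) = [[5, -7], [8, -11]]  ->  [[1588, -2201], [1917, -2657]]
... * rho(a^-1) = [[-2, 3], [-3, 4]]  ->  [[3427, -4040], [4137, -4877]]
... * rho(b^-1) = [[1, 0], [-2, 1]]  ->  [[11507, -4040], [13891, -4877]]
... * rho(b^-1) = [[1, 0], [-2, 1]]  ->  [[19587, -4040], [23645, -4877]]
... * rho(a) = [[4, -3], [3, -2]]  ->  [[66228, -50681], [79949, -61181]]
... * rho(c) = [[5, -7], [8, -11]]  ->  [[-74308, 93895], [-89703, 113348]]
... * rho(b) = [[1, 0], [2, 1]]  ->  [[113482, 93895], [136993, 113348]]
... * rho(b) = [[1, 0], [2, 1]]  ->  [[301272, 93895], [363689, 113348]]
... * rho(c) = [[5, -7], [8, -11]]  ->  [[2257520, -3141749], [2725229, -3792651]]
... * rho(a^-1) = [[-2, 3], [-3, 4]]  ->  [[4910207, -5794436], [5927495, -6994917]]
tr = 4910207 + -6994917 = -2084710

-2084710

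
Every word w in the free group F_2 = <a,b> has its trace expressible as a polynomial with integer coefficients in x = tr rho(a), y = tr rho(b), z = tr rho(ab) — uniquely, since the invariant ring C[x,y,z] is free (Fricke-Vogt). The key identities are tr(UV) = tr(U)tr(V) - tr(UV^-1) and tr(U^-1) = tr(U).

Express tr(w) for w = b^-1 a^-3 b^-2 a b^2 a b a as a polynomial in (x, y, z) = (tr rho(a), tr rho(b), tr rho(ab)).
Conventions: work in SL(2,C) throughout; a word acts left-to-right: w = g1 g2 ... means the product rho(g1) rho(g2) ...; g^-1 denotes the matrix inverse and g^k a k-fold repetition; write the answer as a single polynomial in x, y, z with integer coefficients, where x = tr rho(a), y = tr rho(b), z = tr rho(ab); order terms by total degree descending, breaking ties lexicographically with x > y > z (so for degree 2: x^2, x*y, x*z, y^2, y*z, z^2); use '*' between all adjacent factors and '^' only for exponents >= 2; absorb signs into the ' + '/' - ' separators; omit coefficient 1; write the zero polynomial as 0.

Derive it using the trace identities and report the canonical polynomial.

next, tr(b^2 a) = tr(b)*tr(a b) - tr(a) = y*z - x
tr(b^2) = tr(b)*tr(b) - tr(1) = y^2 - 2
tr(a b^2 a) = tr(a)*tr(b^2 a) - tr(b^2) = x*y*z - x^2 - y^2 + 2
tr(a b a b) = tr(b a)*tr(b a) - tr(1) = z^2 - 2
tr(a b a) = tr(a)*tr(b a) - tr(b) = x*z - y
tr(b^2 a b a) = tr(b)*tr(a b a b) - tr(a b a) = y*z^2 - x*z - y
tr(b^2 a b) = tr(b)*tr(a b^2) - tr(a b) = y^2*z - x*y - z
tr(a b^2 a b a) = tr(a)*tr(b^2 a b a) - tr(b^2 a b) = x*y*z^2 - x^2*z - y^2*z + z
and tr(b a b a b a) = tr(a b)*tr(a b a b) - tr(a^-1 b^-1) = z^3 - 3*z
next, tr(a b a b a^2 b) = tr(a)*tr(b a b a b a) - tr(b a b a b) = x*z^3 - y*z^2 - 2*x*z + y
tr(a b a b a) = tr(a)*tr(b a b a) - tr(b a b) = x*z^2 - y*z - x
and tr(a b a b a^2) = tr(a)*tr(a b a b a) - tr(a b a b) = x^2*z^2 - x*y*z - x^2 - z^2 + 2
tr(a b^2 a b a b a) = tr(b)*tr(a b a b a^2 b) - tr(a b a b a^2) = x*y*z^3 - x^2*z^2 - y^2*z^2 - x*y*z + x^2 + y^2 + z^2 - 2
and tr(a b a b a b a b) = tr(a b a b a b)*tr(a b) - tr(b a b a) = z^4 - 4*z^2 + 2
and tr(a b^2 a b a b a b) = tr(b)*tr(a b a b a b a b) - tr(a b a b a b a) = y*z^4 - x*z^3 - 3*y*z^2 + 2*x*z + y
next, tr(b^-1 a b^2 a b a b a) = tr(a b^2 a b a b a)*tr(b) - tr(a b^2 a b a b a b) = x*y^2*z^3 - x^2*y*z^2 - y^3*z^2 - y*z^4 - x*y^2*z + x*z^3 + x^2*y + y^3 + 4*y*z^2 - 2*x*z - 3*y
tr(a^-1 b^-1 a b^2 a b a b) = tr(b^-1 a b^2 a b a b)*tr(a) - tr(b^-1 a b^2 a b a b a) = -x*y^2*z^3 + 2*x^2*y*z^2 + y^3*z^2 + y*z^4 - x^3*z - x*z^3 - x^2*y - y^3 - 4*y*z^2 + 3*x*z + 3*y
next, tr(b^-1 a b^2 a b a b^-1 a^-1) = tr(a^-1 b^-1 a b^2 a b a)*tr(b) - tr(a^-1 b^-1 a b^2 a b a b) = x*y^2*z^3 - 2*x^2*y*z^2 - y^3*z^2 - y*z^4 + x^3*z + x*y^2*z + x*z^3 + 4*y*z^2 - 3*x*z - y
and tr(a b^2 a b a b) = tr(b)*tr(a b a b a b) - tr(a b a b a) = y*z^3 - x*z^2 - 2*y*z + x
tr(a b^2 a b a b^-1) = tr(a b^2 a b a)*tr(b) - tr(a b^2 a b a b) = x*y^2*z^2 - x^2*y*z - y^3*z - y*z^3 + x*z^2 + 3*y*z - x
tr(b^-1 a b^2 a b a b^-1) = tr(a b^2 a b a b^-1)*tr(b) - tr(a b^2 a b a) = x*y^3*z^2 - x^2*y^2*z - y^4*z - y^2*z^3 + x^2*z + 4*y^2*z - x*y - z
and tr(a^-1 b^-1 a b^2 a b a b^-1 a^-1) = tr(b^-1 a b^2 a b a b^-1 a^-1)*tr(a) - tr(b^-1 a b^2 a b a b^-1) = x^2*y^2*z^3 - 2*x^3*y*z^2 - 2*x*y^3*z^2 - x*y*z^4 + x^4*z + 2*x^2*y^2*z + x^2*z^3 + y^4*z + y^2*z^3 + 4*x*y*z^2 - 4*x^2*z - 4*y^2*z + z
and tr(a b^2 a b a b^-1 a^-3 b^-1) = tr(a^-1 b^-1 a b^2 a b a b^-1 a^-1)*tr(a) - tr(a^-1 b^-1 a b^2 a b a b^-1) = x^3*y^2*z^3 - 2*x^4*y*z^2 - 2*x^2*y^3*z^2 - x^2*y*z^4 + x^5*z + 2*x^3*y^2*z + x^3*z^3 + x*y^4*z + 6*x^2*y*z^2 + y^3*z^2 + y*z^4 - 5*x^3*z - 5*x*y^2*z - x*z^3 - 4*y*z^2 + 4*x*z + y
tr(a^-1 b^2 a b) = tr(b^2 a b)*tr(a) - tr(b^2 a b a) = x*y^2*z - x^2*y - y*z^2 + y
next, tr(b^2 a b a b) = tr(b)*tr(a b a b^2) - tr(a b a b) = y^2*z^2 - x*y*z - y^2 - z^2 + 2
and tr(a^-1 b^2 a b a b) = tr(b^2 a b a b)*tr(a) - tr(b^2 a b a b a) = x*y^2*z^2 - x^2*y*z - y*z^3 - x*y^2 + 2*y*z + x
and tr(a^-2 b^2 a b a b) = tr(a^-1 b^2 a b a b)*tr(a) - tr(a^-1 b^2 a b a b a) = x^2*y^2*z^2 - x^3*y*z - x*y*z^3 - x^2*y^2 - y^2*z^2 + 3*x*y*z + x^2 + y^2 + z^2 - 2
tr(b^2 a b a b^-1 a^-2) = tr(a^-2 b^2 a b a)*tr(b) - tr(a^-2 b^2 a b a b) = -x^2*y^2*z^2 + x^3*y*z + x*y^3*z + x*y*z^3 - 3*x*y*z - x^2 - z^2 + 2
tr(b^-1 a^-3 b^-2 a b^2 a b a) = tr(a b^2 a b a b^-1 a^-3 b^-1)*tr(b) - tr(a b^2 a b a b^-1 a^-3) = x^3*y^3*z^3 - 2*x^4*y^2*z^2 - 2*x^2*y^4*z^2 - x^2*y^2*z^4 + x^5*y*z + 2*x^3*y^3*z + x^3*y*z^3 + x*y^5*z + 7*x^2*y^2*z^2 + y^4*z^2 + y^2*z^4 - 6*x^3*y*z - 6*x*y^3*z - 2*x*y*z^3 - 4*y^2*z^2 + 7*x*y*z + x^2 + y^2 + z^2 - 2

x^3*y^3*z^3 - 2*x^4*y^2*z^2 - 2*x^2*y^4*z^2 - x^2*y^2*z^4 + x^5*y*z + 2*x^3*y^3*z + x^3*y*z^3 + x*y^5*z + 7*x^2*y^2*z^2 + y^4*z^2 + y^2*z^4 - 6*x^3*y*z - 6*x*y^3*z - 2*x*y*z^3 - 4*y^2*z^2 + 7*x*y*z + x^2 + y^2 + z^2 - 2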